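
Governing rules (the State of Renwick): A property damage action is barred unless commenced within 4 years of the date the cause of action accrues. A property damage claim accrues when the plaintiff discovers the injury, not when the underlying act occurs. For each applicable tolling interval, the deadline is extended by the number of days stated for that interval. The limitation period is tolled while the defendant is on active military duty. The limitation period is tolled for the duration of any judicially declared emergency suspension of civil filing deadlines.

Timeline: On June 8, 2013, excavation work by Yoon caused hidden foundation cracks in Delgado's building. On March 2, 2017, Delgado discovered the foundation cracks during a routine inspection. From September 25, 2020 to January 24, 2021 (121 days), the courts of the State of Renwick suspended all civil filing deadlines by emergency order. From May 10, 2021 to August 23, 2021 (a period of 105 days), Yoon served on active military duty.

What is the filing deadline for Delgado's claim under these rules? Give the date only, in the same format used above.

Accrual is tied to discovery, so the period began on March 2, 2017 rather than on June 8, 2013 when the act occurred.
4 years from March 2, 2017 is March 2, 2021.
The emergency suspension of filing deadlines from September 25, 2020 to January 24, 2021 tolled the period for 121 days, extending the deadline to July 1, 2021.
The period was tolled for 105 days by the defendant's active military service (May 10, 2021 to August 23, 2021), pushing the deadline to October 14, 2021.

October 14, 2021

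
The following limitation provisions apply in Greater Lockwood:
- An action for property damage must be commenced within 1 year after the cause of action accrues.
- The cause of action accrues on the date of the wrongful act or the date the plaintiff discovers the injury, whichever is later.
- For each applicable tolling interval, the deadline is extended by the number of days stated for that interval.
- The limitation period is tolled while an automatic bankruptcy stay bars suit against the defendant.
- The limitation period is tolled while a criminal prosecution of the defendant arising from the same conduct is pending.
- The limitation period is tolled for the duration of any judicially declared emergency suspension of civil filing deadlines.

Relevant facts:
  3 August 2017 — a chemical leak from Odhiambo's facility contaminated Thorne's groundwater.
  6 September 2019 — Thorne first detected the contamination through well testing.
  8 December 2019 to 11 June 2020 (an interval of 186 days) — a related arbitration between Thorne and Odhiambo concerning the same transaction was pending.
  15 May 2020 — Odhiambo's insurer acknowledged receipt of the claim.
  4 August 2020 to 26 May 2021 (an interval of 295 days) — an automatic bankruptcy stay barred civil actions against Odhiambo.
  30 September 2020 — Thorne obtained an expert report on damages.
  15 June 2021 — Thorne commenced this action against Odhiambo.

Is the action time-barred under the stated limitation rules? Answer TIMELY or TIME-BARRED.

The claim accrued on 6 September 2019 — the later of the 3 August 2017 act and the 6 September 2019 discovery.
The untolled deadline — 1 year after 6 September 2019 — is 6 September 2020.
The automatic bankruptcy stay from 4 August 2020 to 26 May 2021 tolled the period for 295 days, extending the deadline to 28 June 2021.
No stated provision tolls the period for a pending arbitration, so the interval from 8 December 2019 to 11 June 2020 has no effect on the deadline.
None of the other events listed affects the running of the period under the stated rules.
Thorne filed on 15 June 2021, before the 28 June 2021 deadline, so the action is timely.

TIMELY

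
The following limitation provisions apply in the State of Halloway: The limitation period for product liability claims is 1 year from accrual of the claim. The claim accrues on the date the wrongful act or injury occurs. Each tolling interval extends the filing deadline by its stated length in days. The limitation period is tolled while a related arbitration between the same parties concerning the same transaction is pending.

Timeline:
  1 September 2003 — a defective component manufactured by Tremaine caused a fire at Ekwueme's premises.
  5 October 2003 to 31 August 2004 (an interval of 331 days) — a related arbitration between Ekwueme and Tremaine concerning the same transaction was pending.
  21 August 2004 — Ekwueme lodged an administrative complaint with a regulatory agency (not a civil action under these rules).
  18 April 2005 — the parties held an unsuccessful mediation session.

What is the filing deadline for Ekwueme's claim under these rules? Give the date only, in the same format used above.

The limitation period began to run on 1 September 2003.
1 year from 1 September 2003 is 1 September 2004.
Because the pending related arbitration ran from 5 October 2003 to 31 August 2004, the deadline is extended by 331 days to 29 July 2005.
The other events in the timeline have no effect on the limitation period under the stated rules.

29 July 2005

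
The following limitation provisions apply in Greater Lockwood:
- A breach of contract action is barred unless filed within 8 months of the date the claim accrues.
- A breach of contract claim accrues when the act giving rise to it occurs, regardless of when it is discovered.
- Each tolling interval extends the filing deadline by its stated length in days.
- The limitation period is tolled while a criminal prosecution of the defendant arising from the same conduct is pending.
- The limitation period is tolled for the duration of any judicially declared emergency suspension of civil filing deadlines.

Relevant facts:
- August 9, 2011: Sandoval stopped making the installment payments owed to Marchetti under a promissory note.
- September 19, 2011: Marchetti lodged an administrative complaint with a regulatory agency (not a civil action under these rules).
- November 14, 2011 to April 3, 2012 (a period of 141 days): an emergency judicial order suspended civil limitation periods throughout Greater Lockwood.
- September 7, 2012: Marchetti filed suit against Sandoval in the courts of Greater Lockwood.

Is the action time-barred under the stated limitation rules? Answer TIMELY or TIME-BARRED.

TIME-BARRED

The claim accrued on August 9, 2011, the date of the act.
8 months from August 9, 2011 is April 9, 2012.
The period was tolled for 141 days by the emergency suspension of filing deadlines (November 14, 2011 to April 3, 2012), pushing the deadline to August 28, 2012.
None of the other events listed affects the running of the period under the stated rules.
Filing on September 7, 2012 missed the August 28, 2012 deadline — the action is time-barred.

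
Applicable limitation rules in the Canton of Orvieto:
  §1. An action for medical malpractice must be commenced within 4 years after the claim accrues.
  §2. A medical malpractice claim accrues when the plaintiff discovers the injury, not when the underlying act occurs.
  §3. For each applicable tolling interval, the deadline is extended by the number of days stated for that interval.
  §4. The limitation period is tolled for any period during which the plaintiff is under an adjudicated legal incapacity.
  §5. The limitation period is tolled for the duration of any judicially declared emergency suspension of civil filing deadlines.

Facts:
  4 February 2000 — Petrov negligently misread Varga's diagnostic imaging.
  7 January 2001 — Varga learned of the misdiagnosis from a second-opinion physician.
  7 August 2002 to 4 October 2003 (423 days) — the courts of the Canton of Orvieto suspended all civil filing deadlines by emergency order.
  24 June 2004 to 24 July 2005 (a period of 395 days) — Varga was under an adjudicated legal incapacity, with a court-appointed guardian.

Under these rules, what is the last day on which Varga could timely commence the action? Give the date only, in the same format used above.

5 April 2007

Under the discovery rule, the claim accrued on 7 January 2001, when Varga discovered the injury — not on the 4 February 2000 date of the underlying act.
4 years from 7 January 2001 is 7 January 2005.
Because the emergency suspension of filing deadlines ran from 7 August 2002 to 4 October 2003, the deadline is extended by 423 days to 6 March 2006.
The period was tolled for 395 days by the plaintiff's legal incapacity (24 June 2004 to 24 July 2005), pushing the deadline to 5 April 2007.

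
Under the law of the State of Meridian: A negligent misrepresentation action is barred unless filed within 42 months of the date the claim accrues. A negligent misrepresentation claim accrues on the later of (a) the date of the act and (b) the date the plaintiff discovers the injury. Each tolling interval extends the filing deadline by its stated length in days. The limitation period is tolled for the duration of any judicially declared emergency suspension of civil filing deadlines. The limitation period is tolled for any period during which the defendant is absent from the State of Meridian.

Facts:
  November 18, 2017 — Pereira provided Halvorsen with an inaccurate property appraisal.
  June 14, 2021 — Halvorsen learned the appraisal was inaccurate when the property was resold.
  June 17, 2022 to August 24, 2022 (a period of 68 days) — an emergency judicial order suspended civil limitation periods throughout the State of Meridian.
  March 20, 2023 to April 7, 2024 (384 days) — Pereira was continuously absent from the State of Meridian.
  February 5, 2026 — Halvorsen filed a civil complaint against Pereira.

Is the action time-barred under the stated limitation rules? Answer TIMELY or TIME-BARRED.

TIMELY

The claim accrued on June 14, 2021 — the later of the November 18, 2017 act and the June 14, 2021 discovery.
The untolled deadline — 42 months after June 14, 2021 — is December 14, 2024.
The period was tolled for 68 days by the emergency suspension of filing deadlines (June 17, 2022 to August 24, 2022), pushing the deadline to February 20, 2025.
The period was tolled for 384 days by the defendant's absence from the jurisdiction (March 20, 2023 to April 7, 2024), pushing the deadline to March 11, 2026.
Halvorsen filed on February 5, 2026, before the March 11, 2026 deadline, so the action is timely.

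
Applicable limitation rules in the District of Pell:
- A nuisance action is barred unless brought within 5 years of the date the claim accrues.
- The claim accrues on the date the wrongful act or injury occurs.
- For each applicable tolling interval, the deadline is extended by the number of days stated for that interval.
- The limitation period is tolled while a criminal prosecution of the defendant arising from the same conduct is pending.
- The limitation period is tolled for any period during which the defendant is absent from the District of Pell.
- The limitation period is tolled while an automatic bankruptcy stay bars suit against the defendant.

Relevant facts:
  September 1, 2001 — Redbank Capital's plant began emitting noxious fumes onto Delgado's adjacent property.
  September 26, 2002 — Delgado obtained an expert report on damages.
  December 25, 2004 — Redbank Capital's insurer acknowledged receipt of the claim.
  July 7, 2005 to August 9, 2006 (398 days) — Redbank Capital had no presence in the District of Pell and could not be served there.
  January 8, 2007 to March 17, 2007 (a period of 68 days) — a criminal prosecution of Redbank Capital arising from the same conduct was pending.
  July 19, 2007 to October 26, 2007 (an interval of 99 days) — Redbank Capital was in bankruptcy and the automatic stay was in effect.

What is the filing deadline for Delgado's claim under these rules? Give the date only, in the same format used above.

March 19, 2008

The claim accrued on September 1, 2001, the date of the act.
Adding the 5 years base period to September 1, 2001 gives a deadline of September 1, 2006, before any tolling.
Because the defendant's absence from the jurisdiction ran from July 7, 2005 to August 9, 2006, the deadline is extended by 398 days to October 4, 2007.
The period was tolled for 68 days by the pending criminal prosecution (January 8, 2007 to March 17, 2007), pushing the deadline to December 11, 2007.
The period was tolled for 99 days by the automatic bankruptcy stay (July 19, 2007 to October 26, 2007), pushing the deadline to March 19, 2008.
None of the other events listed affects the running of the period under the stated rules.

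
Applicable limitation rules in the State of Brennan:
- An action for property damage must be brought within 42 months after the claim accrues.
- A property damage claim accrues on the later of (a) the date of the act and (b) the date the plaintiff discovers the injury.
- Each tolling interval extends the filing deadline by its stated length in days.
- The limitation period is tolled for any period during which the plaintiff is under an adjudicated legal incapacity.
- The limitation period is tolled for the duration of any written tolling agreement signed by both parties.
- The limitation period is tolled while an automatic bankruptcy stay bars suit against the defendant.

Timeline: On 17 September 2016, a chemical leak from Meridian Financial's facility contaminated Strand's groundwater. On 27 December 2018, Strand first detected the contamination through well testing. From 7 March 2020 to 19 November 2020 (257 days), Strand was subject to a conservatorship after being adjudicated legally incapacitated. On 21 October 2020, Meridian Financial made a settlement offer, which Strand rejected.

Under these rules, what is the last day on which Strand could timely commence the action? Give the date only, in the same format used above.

Because discovery on 27 December 2018 post-dates the 17 September 2016 act, accrual under the later-of rule falls on 27 December 2018.
42 months from 27 December 2018 is 27 June 2022.
Because the plaintiff's legal incapacity ran from 7 March 2020 to 19 November 2020, the deadline is extended by 257 days to 11 March 2023.
Nothing else in the chronology tolls or restarts the period.

11 March 2023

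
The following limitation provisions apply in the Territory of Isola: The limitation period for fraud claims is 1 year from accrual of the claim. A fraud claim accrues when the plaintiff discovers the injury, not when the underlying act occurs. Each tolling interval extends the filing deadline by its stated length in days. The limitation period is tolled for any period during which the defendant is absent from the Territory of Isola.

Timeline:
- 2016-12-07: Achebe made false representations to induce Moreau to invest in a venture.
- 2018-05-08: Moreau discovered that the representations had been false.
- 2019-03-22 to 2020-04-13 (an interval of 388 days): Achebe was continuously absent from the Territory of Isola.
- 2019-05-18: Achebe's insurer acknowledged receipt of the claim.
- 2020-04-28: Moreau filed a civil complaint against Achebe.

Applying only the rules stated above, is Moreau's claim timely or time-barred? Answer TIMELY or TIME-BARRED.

TIMELY

The claim did not accrue until Moreau discovered the injury on 2018-05-08; the 2016-12-07 act date does not start the clock under the stated rule.
1 year from 2018-05-08 is 2019-05-08.
Because the defendant's absence from the jurisdiction ran from 2019-03-22 to 2020-04-13, the deadline is extended by 388 days to 2020-05-30.
None of the other events listed affects the running of the period under the stated rules.
Filing on 2020-04-28 beat the 2020-05-30 deadline — the action is timely.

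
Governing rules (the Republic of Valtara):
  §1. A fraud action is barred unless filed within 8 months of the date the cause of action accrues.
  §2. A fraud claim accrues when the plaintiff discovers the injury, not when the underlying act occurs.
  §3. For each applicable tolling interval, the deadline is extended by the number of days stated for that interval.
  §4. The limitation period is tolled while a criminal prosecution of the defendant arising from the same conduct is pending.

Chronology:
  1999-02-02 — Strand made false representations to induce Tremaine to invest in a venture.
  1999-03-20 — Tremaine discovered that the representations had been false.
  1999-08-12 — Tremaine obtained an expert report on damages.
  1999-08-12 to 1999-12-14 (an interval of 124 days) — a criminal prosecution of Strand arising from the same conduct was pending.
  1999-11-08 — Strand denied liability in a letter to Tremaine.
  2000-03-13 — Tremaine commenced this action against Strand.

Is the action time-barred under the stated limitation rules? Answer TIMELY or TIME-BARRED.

The claim did not accrue until Tremaine discovered the injury on 1999-03-20; the 1999-02-02 act date does not start the clock under the stated rule.
Adding the 8 months base period to 1999-03-20 gives a deadline of 1999-11-20, before any tolling.
Because the pending criminal prosecution ran from 1999-08-12 to 1999-12-14, the deadline is extended by 124 days to 2000-03-23.
None of the other events listed affects the running of the period under the stated rules.
Filing on 2000-03-13 beat the 2000-03-23 deadline — the action is timely.

TIMELY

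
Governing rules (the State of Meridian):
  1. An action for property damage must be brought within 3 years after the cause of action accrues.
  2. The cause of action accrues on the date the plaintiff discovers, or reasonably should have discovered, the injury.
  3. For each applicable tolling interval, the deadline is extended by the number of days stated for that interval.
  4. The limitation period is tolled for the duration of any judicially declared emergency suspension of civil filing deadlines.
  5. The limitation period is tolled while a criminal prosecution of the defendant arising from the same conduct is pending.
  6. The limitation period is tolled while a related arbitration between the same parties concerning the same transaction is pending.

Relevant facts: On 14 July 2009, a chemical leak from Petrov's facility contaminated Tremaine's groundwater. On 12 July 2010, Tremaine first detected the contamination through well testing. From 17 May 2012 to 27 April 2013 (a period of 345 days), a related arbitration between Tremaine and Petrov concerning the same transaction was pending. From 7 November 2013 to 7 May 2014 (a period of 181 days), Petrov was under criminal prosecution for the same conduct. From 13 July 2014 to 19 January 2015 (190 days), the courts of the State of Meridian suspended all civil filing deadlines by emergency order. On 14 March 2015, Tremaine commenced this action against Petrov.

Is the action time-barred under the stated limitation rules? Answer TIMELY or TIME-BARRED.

TIMELY

Accrual is tied to discovery, so the period began on 12 July 2010 rather than on 14 July 2009 when the act occurred.
Adding the 3 years base period to 12 July 2010 gives a deadline of 12 July 2013, before any tolling.
The period was tolled for 345 days by the pending related arbitration (17 May 2012 to 27 April 2013), pushing the deadline to 22 June 2014.
Because the pending criminal prosecution ran from 7 November 2013 to 7 May 2014, the deadline is extended by 181 days to 20 December 2014.
The emergency suspension of filing deadlines from 13 July 2014 to 19 January 2015 tolled the period for 190 days, extending the deadline to 28 June 2015.
Tremaine filed on 14 March 2015, before the 28 June 2015 deadline, so the action is timely.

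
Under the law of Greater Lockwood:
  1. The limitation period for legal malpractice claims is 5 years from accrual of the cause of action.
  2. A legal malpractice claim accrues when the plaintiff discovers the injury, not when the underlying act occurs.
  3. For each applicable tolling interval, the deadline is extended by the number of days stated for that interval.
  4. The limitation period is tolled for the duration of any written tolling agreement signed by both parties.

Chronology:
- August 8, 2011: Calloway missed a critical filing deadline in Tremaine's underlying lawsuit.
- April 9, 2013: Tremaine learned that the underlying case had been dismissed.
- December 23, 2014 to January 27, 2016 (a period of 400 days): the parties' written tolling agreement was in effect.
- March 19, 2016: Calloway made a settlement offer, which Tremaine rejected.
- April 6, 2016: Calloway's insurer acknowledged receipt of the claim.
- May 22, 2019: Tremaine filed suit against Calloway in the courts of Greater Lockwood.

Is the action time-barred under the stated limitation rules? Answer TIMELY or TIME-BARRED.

TIME-BARRED

The claim did not accrue until Tremaine discovered the injury on April 9, 2013; the August 8, 2011 act date does not start the clock under the stated rule.
5 years from April 9, 2013 is April 9, 2018.
Because the written tolling agreement ran from December 23, 2014 to January 27, 2016, the deadline is extended by 400 days to May 14, 2019.
The other events in the timeline have no effect on the limitation period under the stated rules.
Tremaine filed on May 22, 2019, after the May 14, 2019 deadline, so the action is time-barred.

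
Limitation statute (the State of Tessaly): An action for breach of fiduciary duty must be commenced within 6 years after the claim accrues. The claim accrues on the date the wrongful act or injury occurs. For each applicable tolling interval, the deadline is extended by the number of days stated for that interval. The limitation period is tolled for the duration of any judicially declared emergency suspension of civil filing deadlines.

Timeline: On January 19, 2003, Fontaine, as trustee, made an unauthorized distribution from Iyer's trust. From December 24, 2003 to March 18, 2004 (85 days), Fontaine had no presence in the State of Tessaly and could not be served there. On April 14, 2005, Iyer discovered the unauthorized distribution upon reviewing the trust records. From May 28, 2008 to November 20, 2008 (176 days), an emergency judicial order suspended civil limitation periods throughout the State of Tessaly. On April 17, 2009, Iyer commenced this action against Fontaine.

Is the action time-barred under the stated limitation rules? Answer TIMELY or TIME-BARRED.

TIMELY

Accrual is governed by the date of the act, so the period began to run on January 19, 2003; the later discovery on April 14, 2005 is irrelevant under the stated rule.
The untolled deadline — 6 years after January 19, 2003 — is January 19, 2009.
The period was tolled for 176 days by the emergency suspension of filing deadlines (May 28, 2008 to November 20, 2008), pushing the deadline to July 14, 2009.
No stated provision tolls the period for the defendant's absence, so the interval from December 24, 2003 to March 18, 2004 has no effect on the deadline.
The April 17, 2009 filing precedes the July 14, 2009 deadline; the claim is timely.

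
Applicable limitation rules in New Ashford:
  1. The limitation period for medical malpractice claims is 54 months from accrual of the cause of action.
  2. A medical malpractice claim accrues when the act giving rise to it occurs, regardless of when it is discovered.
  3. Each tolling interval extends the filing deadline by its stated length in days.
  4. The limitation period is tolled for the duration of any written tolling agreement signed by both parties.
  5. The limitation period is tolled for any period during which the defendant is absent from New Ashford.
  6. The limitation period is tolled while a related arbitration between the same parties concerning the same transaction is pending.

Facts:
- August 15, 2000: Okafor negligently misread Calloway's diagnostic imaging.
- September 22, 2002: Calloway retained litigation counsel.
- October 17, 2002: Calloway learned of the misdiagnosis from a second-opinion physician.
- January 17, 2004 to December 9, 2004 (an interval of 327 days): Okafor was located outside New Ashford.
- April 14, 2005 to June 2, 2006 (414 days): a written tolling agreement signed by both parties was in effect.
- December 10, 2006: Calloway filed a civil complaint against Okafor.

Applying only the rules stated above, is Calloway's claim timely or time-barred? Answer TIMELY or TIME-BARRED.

TIMELY

Accrual is governed by the date of the act, so the period began to run on August 15, 2000; the later discovery on October 17, 2002 is irrelevant under the stated rule.
Adding the 54 months base period to August 15, 2000 gives a deadline of February 15, 2005, before any tolling.
The defendant's absence from the jurisdiction from January 17, 2004 to December 9, 2004 tolled the period for 327 days, extending the deadline to January 8, 2006.
The written tolling agreement from April 14, 2005 to June 2, 2006 tolled the period for 414 days, extending the deadline to February 26, 2007.
Nothing else in the chronology tolls or restarts the period.
The December 10, 2006 filing precedes the February 26, 2007 deadline; the claim is timely.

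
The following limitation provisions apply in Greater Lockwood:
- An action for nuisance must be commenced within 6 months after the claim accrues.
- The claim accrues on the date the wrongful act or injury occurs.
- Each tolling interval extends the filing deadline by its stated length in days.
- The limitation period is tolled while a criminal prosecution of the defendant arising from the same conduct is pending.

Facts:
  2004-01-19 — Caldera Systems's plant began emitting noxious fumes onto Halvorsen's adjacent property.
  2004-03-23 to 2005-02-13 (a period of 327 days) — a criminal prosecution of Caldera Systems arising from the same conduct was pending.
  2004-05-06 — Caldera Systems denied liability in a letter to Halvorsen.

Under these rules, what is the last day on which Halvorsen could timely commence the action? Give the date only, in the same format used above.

The claim accrued on 2004-01-19, when the wrongful act occurred.
The untolled deadline — 6 months after 2004-01-19 — is 2004-07-19.
Because the pending criminal prosecution ran from 2004-03-23 to 2005-02-13, the deadline is extended by 327 days to 2005-06-11.
The other events in the timeline have no effect on the limitation period under the stated rules.

2005-06-11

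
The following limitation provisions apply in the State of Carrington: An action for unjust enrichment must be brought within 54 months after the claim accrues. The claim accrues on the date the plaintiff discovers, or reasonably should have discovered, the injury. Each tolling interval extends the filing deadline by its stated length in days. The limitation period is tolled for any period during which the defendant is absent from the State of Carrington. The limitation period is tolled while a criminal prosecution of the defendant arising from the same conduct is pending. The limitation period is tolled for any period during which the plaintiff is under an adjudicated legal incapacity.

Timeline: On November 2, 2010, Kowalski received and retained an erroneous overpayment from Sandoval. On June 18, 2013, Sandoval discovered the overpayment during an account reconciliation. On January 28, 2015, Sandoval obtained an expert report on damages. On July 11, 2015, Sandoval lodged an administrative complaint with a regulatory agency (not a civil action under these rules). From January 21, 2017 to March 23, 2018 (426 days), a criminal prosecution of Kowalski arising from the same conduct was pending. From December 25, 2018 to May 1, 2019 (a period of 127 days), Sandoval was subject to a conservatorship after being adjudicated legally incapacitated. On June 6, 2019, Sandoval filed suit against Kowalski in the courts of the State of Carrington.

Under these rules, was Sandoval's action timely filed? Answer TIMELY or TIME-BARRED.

Accrual is tied to discovery, so the period began on June 18, 2013 rather than on November 2, 2010 when the act occurred.
The untolled deadline — 54 months after June 18, 2013 — is December 18, 2017.
Because the pending criminal prosecution ran from January 21, 2017 to March 23, 2018, the deadline is extended by 426 days to February 17, 2019.
The period was tolled for 127 days by the plaintiff's legal incapacity (December 25, 2018 to May 1, 2019), pushing the deadline to June 24, 2019.
Nothing else in the chronology tolls or restarts the period.
Sandoval filed on June 6, 2019, before the June 24, 2019 deadline, so the action is timely.

TIMELY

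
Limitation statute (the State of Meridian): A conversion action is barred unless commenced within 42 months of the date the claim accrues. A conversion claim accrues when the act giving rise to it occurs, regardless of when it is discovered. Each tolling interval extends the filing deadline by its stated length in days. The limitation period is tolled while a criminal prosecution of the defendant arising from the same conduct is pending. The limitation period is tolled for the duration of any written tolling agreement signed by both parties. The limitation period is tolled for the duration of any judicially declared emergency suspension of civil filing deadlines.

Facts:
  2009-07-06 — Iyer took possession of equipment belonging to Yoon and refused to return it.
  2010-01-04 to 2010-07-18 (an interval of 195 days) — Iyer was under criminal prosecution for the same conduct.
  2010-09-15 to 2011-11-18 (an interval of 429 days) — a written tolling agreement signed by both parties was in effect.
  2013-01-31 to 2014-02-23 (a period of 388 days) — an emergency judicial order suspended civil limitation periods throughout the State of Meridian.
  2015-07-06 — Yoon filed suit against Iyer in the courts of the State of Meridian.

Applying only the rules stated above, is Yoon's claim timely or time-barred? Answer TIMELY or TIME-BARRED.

TIMELY

The claim accrued on 2009-07-06, the date of the act.
The untolled deadline — 42 months after 2009-07-06 — is 2013-01-06.
Because the pending criminal prosecution ran from 2010-01-04 to 2010-07-18, the deadline is extended by 195 days to 2013-07-20.
Because the written tolling agreement ran from 2010-09-15 to 2011-11-18, the deadline is extended by 429 days to 2014-09-22.
The period was tolled for 388 days by the emergency suspension of filing deadlines (2013-01-31 to 2014-02-23), pushing the deadline to 2015-10-15.
The 2015-07-06 filing precedes the 2015-10-15 deadline; the claim is timely.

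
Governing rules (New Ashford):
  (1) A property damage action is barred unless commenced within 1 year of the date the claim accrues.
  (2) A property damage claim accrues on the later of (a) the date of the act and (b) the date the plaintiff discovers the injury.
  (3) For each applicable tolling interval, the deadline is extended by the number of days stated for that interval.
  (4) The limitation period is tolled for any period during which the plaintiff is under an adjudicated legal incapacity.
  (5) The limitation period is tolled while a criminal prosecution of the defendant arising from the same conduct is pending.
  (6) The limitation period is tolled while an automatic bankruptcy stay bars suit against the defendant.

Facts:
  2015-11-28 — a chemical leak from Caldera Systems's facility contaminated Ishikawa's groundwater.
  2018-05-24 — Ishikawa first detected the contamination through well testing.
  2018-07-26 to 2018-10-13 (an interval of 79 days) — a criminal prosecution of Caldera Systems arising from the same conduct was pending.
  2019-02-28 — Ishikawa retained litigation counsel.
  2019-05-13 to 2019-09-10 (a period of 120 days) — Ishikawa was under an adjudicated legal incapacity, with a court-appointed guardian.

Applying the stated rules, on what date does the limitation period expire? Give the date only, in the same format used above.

Taking the later of the act (2015-11-28) and discovery (2018-05-24), the claim accrued on 2018-05-24.
1 year from 2018-05-24 is 2019-05-24.
Because the pending criminal prosecution ran from 2018-07-26 to 2018-10-13, the deadline is extended by 79 days to 2019-08-11.
The plaintiff's legal incapacity from 2019-05-13 to 2019-09-10 tolled the period for 120 days, extending the deadline to 2019-12-09.
The other events in the timeline have no effect on the limitation period under the stated rules.

2019-12-09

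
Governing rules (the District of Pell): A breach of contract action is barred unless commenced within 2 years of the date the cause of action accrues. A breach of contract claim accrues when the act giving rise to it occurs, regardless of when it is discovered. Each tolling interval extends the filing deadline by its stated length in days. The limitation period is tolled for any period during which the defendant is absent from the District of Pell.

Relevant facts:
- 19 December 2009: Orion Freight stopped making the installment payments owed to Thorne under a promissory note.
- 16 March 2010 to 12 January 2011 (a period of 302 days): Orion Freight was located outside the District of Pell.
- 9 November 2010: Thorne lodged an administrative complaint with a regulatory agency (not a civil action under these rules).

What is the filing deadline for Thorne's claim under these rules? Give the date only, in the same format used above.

The cause of action accrued on 19 December 2009, the date of the act.
2 years from 19 December 2009 is 19 December 2011.
The period was tolled for 302 days by the defendant's absence from the jurisdiction (16 March 2010 to 12 January 2011), pushing the deadline to 16 October 2012.
None of the other events listed affects the running of the period under the stated rules.

16 October 2012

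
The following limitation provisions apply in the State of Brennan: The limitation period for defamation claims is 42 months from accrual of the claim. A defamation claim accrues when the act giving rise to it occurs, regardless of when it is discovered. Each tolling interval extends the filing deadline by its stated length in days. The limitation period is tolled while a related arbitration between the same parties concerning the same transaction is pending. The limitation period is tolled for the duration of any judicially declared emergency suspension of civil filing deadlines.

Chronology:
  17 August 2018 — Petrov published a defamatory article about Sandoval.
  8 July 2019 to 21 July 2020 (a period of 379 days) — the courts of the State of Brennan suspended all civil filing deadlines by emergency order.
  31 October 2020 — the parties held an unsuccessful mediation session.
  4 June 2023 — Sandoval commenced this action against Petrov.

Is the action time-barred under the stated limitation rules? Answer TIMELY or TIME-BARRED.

TIME-BARRED

The claim accrued on 17 August 2018, the date of the act.
42 months from 17 August 2018 is 17 February 2022.
The period was tolled for 379 days by the emergency suspension of filing deadlines (8 July 2019 to 21 July 2020), pushing the deadline to 3 March 2023.
None of the other events listed affects the running of the period under the stated rules.
Sandoval filed on 4 June 2023, after the 3 March 2023 deadline, so the action is time-barred.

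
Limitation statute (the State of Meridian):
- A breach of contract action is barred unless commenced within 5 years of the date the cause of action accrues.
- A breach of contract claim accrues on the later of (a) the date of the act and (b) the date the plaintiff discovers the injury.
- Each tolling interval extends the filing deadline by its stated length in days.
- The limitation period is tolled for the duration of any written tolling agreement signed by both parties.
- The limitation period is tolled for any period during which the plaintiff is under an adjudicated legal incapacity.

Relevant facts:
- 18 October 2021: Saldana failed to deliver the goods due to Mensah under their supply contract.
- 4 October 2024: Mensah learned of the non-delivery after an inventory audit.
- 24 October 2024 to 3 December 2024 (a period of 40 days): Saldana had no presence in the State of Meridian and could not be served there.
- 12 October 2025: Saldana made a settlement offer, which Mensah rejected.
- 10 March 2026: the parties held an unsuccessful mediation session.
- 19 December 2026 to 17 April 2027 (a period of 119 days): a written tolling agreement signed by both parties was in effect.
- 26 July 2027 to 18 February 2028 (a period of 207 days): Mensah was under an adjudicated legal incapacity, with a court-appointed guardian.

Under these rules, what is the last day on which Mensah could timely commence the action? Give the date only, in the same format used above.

26 August 2030

The claim accrued on 4 October 2024 — the later of the 18 October 2021 act and the 4 October 2024 discovery.
The untolled deadline — 5 years after 4 October 2024 — is 4 October 2029.
Because the written tolling agreement ran from 19 December 2026 to 17 April 2027, the deadline is extended by 119 days to 31 January 2030.
The plaintiff's legal incapacity from 26 July 2027 to 18 February 2028 tolled the period for 207 days, extending the deadline to 26 August 2030.
No stated provision tolls the period for the defendant's absence, so the interval from 24 October 2024 to 3 December 2024 has no effect on the deadline.
The other events in the timeline have no effect on the limitation period under the stated rules.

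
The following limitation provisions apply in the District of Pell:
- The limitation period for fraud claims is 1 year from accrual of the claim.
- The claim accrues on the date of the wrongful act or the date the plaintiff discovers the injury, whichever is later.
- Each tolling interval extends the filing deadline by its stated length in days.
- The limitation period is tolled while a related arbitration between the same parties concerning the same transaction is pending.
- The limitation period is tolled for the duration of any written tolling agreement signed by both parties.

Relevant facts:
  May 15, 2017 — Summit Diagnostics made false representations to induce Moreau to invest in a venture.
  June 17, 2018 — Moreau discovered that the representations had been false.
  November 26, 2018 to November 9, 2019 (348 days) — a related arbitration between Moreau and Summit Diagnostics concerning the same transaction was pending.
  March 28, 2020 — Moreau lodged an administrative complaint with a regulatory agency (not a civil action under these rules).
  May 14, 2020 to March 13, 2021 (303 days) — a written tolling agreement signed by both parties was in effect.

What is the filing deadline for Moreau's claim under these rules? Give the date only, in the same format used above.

Taking the later of the act (May 15, 2017) and discovery (June 17, 2018), the claim accrued on June 17, 2018.
Adding the 1 year base period to June 17, 2018 gives a deadline of June 17, 2019, before any tolling.
The pending related arbitration from November 26, 2018 to November 9, 2019 tolled the period for 348 days, extending the deadline to May 30, 2020.
The period was tolled for 303 days by the written tolling agreement (May 14, 2020 to March 13, 2021), pushing the deadline to March 29, 2021.
The other events in the timeline have no effect on the limitation period under the stated rules.

March 29, 2021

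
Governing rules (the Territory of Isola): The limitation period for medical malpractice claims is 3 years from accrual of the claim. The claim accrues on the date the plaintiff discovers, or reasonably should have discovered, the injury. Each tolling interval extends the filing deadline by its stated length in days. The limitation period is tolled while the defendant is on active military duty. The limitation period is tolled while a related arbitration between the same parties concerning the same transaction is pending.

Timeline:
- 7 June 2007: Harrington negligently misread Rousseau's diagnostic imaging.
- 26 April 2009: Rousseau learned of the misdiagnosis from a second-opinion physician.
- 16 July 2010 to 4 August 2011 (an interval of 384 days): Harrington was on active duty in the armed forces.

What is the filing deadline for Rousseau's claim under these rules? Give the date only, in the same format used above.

Accrual is tied to discovery, so the period began on 26 April 2009 rather than on 7 June 2007 when the act occurred.
Adding the 3 years base period to 26 April 2009 gives a deadline of 26 April 2012, before any tolling.
The defendant's active military service from 16 July 2010 to 4 August 2011 tolled the period for 384 days, extending the deadline to 15 May 2013.

15 May 2013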